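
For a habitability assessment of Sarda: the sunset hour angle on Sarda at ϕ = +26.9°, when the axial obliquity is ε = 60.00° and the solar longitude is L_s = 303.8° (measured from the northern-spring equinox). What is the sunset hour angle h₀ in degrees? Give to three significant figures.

Solar declination: sin δ = sin ε · sin L_s = sin 60.00° × sin 303.8° = -0.71965, so δ = -46.026°.
cos h₀ = −tan ϕ · tan δ = −tan(+26.9°) × tan(-46.026°) = 0.5258, so h₀ = 1.0171 rad = 58.28°.

h₀ = 58.3°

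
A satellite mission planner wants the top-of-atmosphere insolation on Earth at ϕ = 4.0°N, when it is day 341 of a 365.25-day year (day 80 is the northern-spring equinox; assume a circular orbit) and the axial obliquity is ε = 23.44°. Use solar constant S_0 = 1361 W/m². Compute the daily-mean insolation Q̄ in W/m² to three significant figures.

Q̄ ≈ 380 W/m²

Solar longitude: L_s = 360° × (341 − 80)/365.25 = 257.248°.
sin δ = sin 23.44° × sin 257.248° = -0.38798, so δ = -22.829°.
cos h₀ = −tan(+4.0°) tan(-22.829°) = 0.0294, h₀ = 1.5414 rad.
Bracket: h₀ sin ϕ sin δ + cos ϕ cos δ sin h₀ = 1.5414×0.06976×-0.38798 + 0.99756×0.92167×0.99957 = -0.041719 + 0.919026 = 0.877307.
Q̄ = (S_0/π) × [bracket] = (1361/π) × 0.877307 = 380.1 W/m².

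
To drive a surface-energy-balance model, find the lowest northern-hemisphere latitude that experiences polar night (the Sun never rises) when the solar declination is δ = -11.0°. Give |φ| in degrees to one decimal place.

|φ| = 79.0°

Polar night requires cos H₀ = −tan φ tan δ ≥ 1, i.e. tan φ tan δ ≤ −1.
The boundary is |tan φ| · |tan δ| = 1, so |φ| = 90° − |δ| = 90° − 11.0° = 79.0° in the northern hemisphere.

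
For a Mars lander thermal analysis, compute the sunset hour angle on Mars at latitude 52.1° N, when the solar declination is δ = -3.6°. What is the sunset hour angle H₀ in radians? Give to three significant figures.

cos H₀ = −tan φ · tan δ = −tan(+52.1°) × tan(-3.600°) = 0.0808, so H₀ = 1.4899 rad = 85.36°.

H₀ = 1.49 rad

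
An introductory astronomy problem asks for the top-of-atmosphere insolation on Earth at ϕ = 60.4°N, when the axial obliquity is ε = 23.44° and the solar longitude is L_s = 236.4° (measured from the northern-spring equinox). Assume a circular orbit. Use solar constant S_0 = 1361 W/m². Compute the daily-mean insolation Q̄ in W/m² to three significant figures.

Solar declination: sin δ = sin ε · sin L_s = sin 23.44° × sin 236.4° = -0.33133, so δ = -19.349°.
cos h₀ = −tan(+60.4°) tan(-19.349°) = 0.6182, h₀ = 0.9044 rad.
Bracket: h₀ sin ϕ sin δ + cos ϕ cos δ sin h₀ = 0.9044×0.86949×-0.33133 + 0.49394×0.94352×0.78606 = -0.260547 + 0.366337 = 0.105790.
Q̄ = (S_0/π) × [bracket] = (1361/π) × 0.105790 = 45.83 W/m².

Q̄ ≈ 45.8 W/m²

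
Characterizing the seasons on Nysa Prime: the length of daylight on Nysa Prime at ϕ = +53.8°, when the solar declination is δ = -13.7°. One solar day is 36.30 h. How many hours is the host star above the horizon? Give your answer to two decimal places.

14.23 h

cos h₀ = −tan ϕ · tan δ = −tan(+53.8°) × tan(-13.700°) = 0.3331, so h₀ = 1.2312 rad = 70.54°.
Daylight = 2h₀/(2π) × 36.30 h = (1.2312/π) × 36.30 = 14.23 h.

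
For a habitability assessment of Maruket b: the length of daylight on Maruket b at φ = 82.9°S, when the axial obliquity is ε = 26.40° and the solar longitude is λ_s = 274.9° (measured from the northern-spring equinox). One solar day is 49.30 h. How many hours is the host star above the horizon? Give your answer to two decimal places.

49.30 h

Solar declination: sin δ = sin ε · sin λ_s = sin 26.40° × sin 274.9° = -0.44301, so δ = -26.296°.
Sunrise equation: cos H₀ = −tan φ · tan δ = -3.9672 ≤ −1, so the host star never sets (polar day) and H₀ = π.
Daylight = 2H₀/(2π) × 49.30 h = (3.1416/π) × 49.30 = 49.30 h.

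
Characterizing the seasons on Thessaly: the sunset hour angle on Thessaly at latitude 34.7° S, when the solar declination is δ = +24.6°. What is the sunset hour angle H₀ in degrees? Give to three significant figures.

H₀ = 71.5°

cos H₀ = −tan φ · tan δ = −tan(-34.7°) × tan(+24.600°) = 0.3170, so H₀ = 1.2482 rad = 71.52°.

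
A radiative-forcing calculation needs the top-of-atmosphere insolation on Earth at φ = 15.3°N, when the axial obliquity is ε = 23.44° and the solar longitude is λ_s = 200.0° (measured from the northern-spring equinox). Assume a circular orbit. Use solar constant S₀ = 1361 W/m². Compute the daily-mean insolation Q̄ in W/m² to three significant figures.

Solar declination: sin δ = sin ε · sin λ_s = sin 23.44° × sin 200.0° = -0.13605, so δ = -7.819°.
cos H₀ = −tan(+15.3°) tan(-7.819°) = 0.0376, H₀ = 1.5332 rad.
Bracket: H₀ sin φ sin δ + cos φ cos δ sin H₀ = 1.5332×0.26387×-0.13605 + 0.96456×0.99070×0.99929 = -0.055041 + 0.954911 = 0.899870.
Q̄ = (S₀/π) × [bracket] = (1361/π) × 0.899870 = 389.8 W/m².

Q̄ ≈ 390 W/m²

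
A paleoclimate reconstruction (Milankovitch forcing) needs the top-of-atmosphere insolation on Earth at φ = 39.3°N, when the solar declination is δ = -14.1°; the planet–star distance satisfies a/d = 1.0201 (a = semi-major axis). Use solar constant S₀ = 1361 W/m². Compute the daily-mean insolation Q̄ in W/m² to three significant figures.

Q̄ ≈ 236 W/m²

cos H₀ = −tan(+39.3°) tan(-14.100°) = 0.2056, H₀ = 1.3637 rad.
Bracket: H₀ sin φ sin δ + cos φ cos δ sin H₀ = 1.3637×0.63338×-0.24362 + 0.77384×0.96987×0.97864 = -0.210424 + 0.734493 = 0.524069.
Inverse-square distance factor (a/d)² = 1.0201² = 1.040604.
Q̄ = (S₀/π) × 1.040604 × [bracket] = (1361/π) × 1.040604 × 0.524069 = 236.3 W/m².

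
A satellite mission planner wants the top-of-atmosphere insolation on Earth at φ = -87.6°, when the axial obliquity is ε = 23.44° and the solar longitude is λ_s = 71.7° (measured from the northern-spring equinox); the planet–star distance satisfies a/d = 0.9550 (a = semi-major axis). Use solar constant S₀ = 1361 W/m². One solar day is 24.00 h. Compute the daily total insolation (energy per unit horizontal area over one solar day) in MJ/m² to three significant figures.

Solar declination: sin δ = sin ε · sin λ_s = sin 23.44° × sin 71.7° = 0.37767, so δ = +22.189°.
cos H₀ = −tan(-87.6°) tan(+22.189°) = 9.7317 ≥ 1 ⇒ polar night, H₀ = 0 and Q̄ = 0.
Inverse-square distance factor (a/d)² = 0.9550² = 0.912025.
Daily total = Q̄ × 24.00 h × 3600 s/h = 0.00 MJ/m².

0.00 MJ/m²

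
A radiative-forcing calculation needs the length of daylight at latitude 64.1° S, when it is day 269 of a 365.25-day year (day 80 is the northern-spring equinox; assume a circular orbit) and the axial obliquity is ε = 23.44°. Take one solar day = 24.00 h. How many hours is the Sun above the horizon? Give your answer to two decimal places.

Solar longitude: L_s = 360° × (269 − 80)/365.25 = 186.283°.
sin δ = sin 23.44° × sin 186.283° = -0.04354, so δ = -2.495°.
cos h₀ = −tan ϕ · tan δ = −tan(-64.1°) × tan(-2.495°) = -0.0897, so h₀ = 1.6607 rad = 95.15°.
Daylight = 2h₀/(2π) × 24.00 h = (1.6607/π) × 24.00 = 12.69 h.

12.69 h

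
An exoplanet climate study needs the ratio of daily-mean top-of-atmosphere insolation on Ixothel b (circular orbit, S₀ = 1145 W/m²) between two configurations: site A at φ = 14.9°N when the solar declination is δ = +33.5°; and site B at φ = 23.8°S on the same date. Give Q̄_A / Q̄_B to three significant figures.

Q̄_A / Q̄_B ≈ 2.34

— Configuration A (φ=+14.9°):
cos H₀ = −tan(+14.9°) tan(+33.500°) = -0.1761, H₀ = 1.7478 rad.
Bracket: H₀ sin φ sin δ + cos φ cos δ sin H₀ = 1.7478×0.25713×0.55194 + 0.96638×0.83389×0.98437 = 0.248048 + 0.793259 = 1.041307.
Q̄ = (S₀/π) × [bracket] = (1145/π) × 1.041307 = 379.52 W/m².
— Configuration B (φ=-23.8°):
cos H₀ = −tan(-23.8°) tan(+33.500°) = 0.2919, H₀ = 1.2746 rad.
Bracket: H₀ sin φ sin δ + cos φ cos δ sin H₀ = 1.2746×-0.40355×0.55194 + 0.91496×0.83389×0.95644 = -0.283899 + 0.729741 = 0.445842.
Q̄ = (S₀/π) × [bracket] = (1145/π) × 0.445842 = 162.49 W/m².
Ratio Q̄_A / Q̄_B = 379.52 / 162.49 = 2.336.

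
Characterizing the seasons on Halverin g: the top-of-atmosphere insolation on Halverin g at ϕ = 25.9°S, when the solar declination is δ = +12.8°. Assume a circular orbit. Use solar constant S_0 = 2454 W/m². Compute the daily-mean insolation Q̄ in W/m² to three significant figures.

Q̄ ≈ 571 W/m²

cos h₀ = −tan(-25.9°) tan(+12.800°) = 0.1103, h₀ = 1.4603 rad.
Bracket: h₀ sin ϕ sin δ + cos ϕ cos δ sin h₀ = 1.4603×-0.43680×0.22155 + 0.89956×0.97515×0.99390 = -0.141318 + 0.871855 = 0.730537.
Q̄ = (S_0/π) × [bracket] = (2454/π) × 0.730537 = 570.6 W/m².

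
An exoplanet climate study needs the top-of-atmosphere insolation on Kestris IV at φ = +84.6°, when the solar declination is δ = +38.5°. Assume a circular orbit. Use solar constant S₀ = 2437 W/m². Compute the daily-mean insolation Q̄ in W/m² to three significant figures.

cos H₀ = −tan(+84.6°) tan(+38.500°) = -8.4148 ≤ −1 ⇒ polar day, H₀ = π.
Bracket: H₀ sin φ sin δ + cos φ cos δ sin H₀ = 3.1416×0.99556×0.62251 + 0.09411×0.78261×0.00000 = 1.946994 + 0.000000 = 1.946994.
Q̄ = (S₀/π) × [bracket] = (2437/π) × 1.946994 = 1510 W/m².

Q̄ ≈ 1.51e+03 W/m²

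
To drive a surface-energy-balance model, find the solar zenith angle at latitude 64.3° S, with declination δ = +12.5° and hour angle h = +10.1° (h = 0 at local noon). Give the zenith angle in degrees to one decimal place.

θ_z = 77.2°

cos θ_z = sin φ sin δ + cos φ cos δ cos h = -0.195029 + 0.416819 = 0.221790.
θ_z = arccos(0.221790) = 77.2°.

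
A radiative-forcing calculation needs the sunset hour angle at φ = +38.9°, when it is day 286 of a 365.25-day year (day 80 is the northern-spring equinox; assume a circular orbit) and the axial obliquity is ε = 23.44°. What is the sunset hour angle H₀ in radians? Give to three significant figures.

Solar longitude: λ_s = 360° × (286 − 80)/365.25 = 203.039°.
sin δ = sin 23.44° × sin 203.039° = -0.15568, so δ = -8.956°.
cos H₀ = −tan φ · tan δ = −tan(+38.9°) × tan(-8.956°) = 0.1272, so H₀ = 1.4433 rad = 82.69°.

H₀ = 1.44 rad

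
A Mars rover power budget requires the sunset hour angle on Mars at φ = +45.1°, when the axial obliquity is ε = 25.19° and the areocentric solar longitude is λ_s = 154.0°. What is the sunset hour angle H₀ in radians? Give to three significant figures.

sin δ = sin 25.19° × sin 154.0° = 0.18658, so δ = +10.753°.
cos H₀ = −tan φ · tan δ = −tan(+45.1°) × tan(+10.753°) = -0.1906, so H₀ = 1.7625 rad = 100.99°.

H₀ = 1.76 rad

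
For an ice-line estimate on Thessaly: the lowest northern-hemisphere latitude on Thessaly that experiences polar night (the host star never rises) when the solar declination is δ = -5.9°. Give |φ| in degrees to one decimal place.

|φ| = 84.1°

Polar night requires cos H₀ = −tan φ tan δ ≥ 1, i.e. tan φ tan δ ≤ −1.
The boundary is |tan φ| · |tan δ| = 1, so |φ| = 90° − |δ| = 90° − 5.9° = 84.1° in the northern hemisphere.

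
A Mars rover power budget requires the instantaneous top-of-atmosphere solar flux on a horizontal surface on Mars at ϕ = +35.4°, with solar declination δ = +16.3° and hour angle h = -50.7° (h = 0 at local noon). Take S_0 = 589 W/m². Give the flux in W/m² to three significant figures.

cos θ_z = sin ϕ sin δ + cos ϕ cos δ cos h = 0.162585 + 0.495534 = 0.658119.
Flux = S_0 · cos θ_z = 589 × 0.658119 = 387.6 W/m².

388 W/m²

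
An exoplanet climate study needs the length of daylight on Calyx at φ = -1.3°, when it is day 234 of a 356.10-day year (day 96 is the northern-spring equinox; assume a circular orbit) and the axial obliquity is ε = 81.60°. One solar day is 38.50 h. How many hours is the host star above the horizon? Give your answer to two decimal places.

19.02 h

Solar longitude: λ_s = 360° × (234 − 96)/356.10 = 139.511°.
sin δ = sin 81.60° × sin 139.511° = 0.64233, so δ = +39.966°.
cos H₀ = −tan φ · tan δ = −tan(-1.3°) × tan(+39.966°) = 0.0190, so H₀ = 1.5518 rad = 88.91°.
Daylight = 2H₀/(2π) × 38.50 h = (1.5518/π) × 38.50 = 19.02 h.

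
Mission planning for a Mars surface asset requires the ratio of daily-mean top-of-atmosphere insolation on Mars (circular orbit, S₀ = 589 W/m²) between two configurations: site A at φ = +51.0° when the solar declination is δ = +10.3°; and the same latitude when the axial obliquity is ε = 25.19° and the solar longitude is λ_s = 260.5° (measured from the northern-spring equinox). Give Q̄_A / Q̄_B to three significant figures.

— Configuration A (φ=+51.0°):
cos H₀ = −tan(+51.0°) tan(+10.300°) = -0.2244, H₀ = 1.7971 rad.
Bracket: H₀ sin φ sin δ + cos φ cos δ sin H₀ = 1.7971×0.77715×0.17880 + 0.62932×0.98389×0.97449 = 0.249715 + 0.603386 = 0.853101.
Q̄ = (S₀/π) × [bracket] = (589/π) × 0.853101 = 159.94 W/m².
— Configuration B (φ=+51.0°):
Solar declination: sin δ = sin ε · sin λ_s = sin 25.19° × sin 260.5° = -0.41978, so δ = -24.821°.
cos H₀ = −tan(+51.0°) tan(-24.821°) = 0.5712, H₀ = 0.9629 rad.
Bracket: H₀ sin φ sin δ + cos φ cos δ sin H₀ = 0.9629×0.77715×-0.41978 + 0.62932×0.90762×0.82084 = -0.314129 + 0.468850 = 0.154721.
Q̄ = (S₀/π) × [bracket] = (589/π) × 0.154721 = 29.008 W/m².
Ratio Q̄_A / Q̄_B = 159.94 / 29.008 = 5.514.

Q̄_A / Q̄_B ≈ 5.51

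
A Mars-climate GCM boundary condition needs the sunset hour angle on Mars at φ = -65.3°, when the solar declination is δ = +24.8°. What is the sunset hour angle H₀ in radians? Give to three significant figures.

cos H₀ = −tan φ · tan δ = 1.0046 ≥ 1, so the Sun never rises (polar night) and H₀ = 0.

H₀ = 0.00 rad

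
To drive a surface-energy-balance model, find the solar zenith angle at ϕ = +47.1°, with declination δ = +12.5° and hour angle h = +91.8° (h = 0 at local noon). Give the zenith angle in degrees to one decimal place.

θ_z = 82.1°

cos θ_z = sin ϕ sin δ + cos ϕ cos δ cos h = 0.158551 + -0.020875 = 0.137676.
θ_z = arccos(0.137676) = 82.1°.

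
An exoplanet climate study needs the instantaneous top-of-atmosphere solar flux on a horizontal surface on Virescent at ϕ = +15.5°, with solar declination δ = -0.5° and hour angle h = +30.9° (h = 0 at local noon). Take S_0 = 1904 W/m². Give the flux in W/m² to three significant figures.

1.57e+03 W/m²

cos θ_z = sin ϕ sin δ + cos ϕ cos δ cos h = -0.002332 + 0.826826 = 0.824494.
Flux = S_0 · cos θ_z = 1904 × 0.824494 = 1570 W/m².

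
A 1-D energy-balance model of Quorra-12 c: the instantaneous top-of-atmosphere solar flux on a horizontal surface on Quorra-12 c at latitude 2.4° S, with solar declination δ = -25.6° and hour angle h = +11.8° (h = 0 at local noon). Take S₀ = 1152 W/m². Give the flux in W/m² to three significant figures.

1.04e+03 W/m²

cos θ_z = sin φ sin δ + cos φ cos δ cos h = 0.018094 + 0.882000 = 0.900094.
Flux = S₀ · cos θ_z = 1152 × 0.900094 = 1037 W/m².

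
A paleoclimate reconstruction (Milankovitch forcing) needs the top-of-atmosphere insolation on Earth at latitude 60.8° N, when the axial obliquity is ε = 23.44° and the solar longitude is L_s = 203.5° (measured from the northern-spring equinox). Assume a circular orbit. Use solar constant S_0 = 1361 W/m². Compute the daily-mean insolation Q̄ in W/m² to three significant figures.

Q̄ ≈ 123 W/m²

Solar declination: sin δ = sin ε · sin L_s = sin 23.44° × sin 203.5° = -0.15862, so δ = -9.127°.
cos h₀ = −tan(+60.8°) tan(-9.127°) = 0.2875, h₀ = 1.2792 rad.
Bracket: h₀ sin ϕ sin δ + cos ϕ cos δ sin h₀ = 1.2792×0.87292×-0.15862 + 0.48786×0.98734×0.95779 = -0.177121 + 0.461352 = 0.284231.
Q̄ = (S_0/π) × [bracket] = (1361/π) × 0.284231 = 123.1 W/m².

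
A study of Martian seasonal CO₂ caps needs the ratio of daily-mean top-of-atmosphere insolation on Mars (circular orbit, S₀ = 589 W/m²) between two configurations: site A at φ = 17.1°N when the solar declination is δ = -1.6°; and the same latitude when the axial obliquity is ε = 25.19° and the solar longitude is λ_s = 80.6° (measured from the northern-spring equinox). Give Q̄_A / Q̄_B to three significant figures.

Q̄_A / Q̄_B ≈ 0.881

— Configuration A (φ=+17.1°):
cos H₀ = −tan(+17.1°) tan(-1.600°) = 0.0086, H₀ = 1.5622 rad.
Bracket: H₀ sin φ sin δ + cos φ cos δ sin H₀ = 1.5622×0.29404×-0.02792 + 0.95579×0.99961×0.99996 = -0.012825 + 0.955379 = 0.942554.
Q̄ = (S₀/π) × [bracket] = (589/π) × 0.942554 = 176.71 W/m².
— Configuration B (φ=+17.1°):
Solar declination: sin δ = sin ε · sin λ_s = sin 25.19° × sin 80.6° = 0.41991, so δ = +24.829°.
cos H₀ = −tan(+17.1°) tan(+24.829°) = -0.1423, H₀ = 1.7136 rad.
Bracket: H₀ sin φ sin δ + cos φ cos δ sin H₀ = 1.7136×0.29404×0.41991 + 0.95579×0.90757×0.98982 = 0.211579 + 0.858616 = 1.070195.
Q̄ = (S₀/π) × [bracket] = (589/π) × 1.070195 = 200.64 W/m².
Ratio Q̄_A / Q̄_B = 176.71 / 200.64 = 0.8807.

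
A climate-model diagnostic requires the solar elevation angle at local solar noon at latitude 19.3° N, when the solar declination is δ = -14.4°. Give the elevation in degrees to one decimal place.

At local noon the hour angle is zero, so the zenith angle equals |φ − δ| = |+19.3° − (-14.400°)| = 33.700°.
Elevation = 90° − 33.700° = 56.3°.

56.3°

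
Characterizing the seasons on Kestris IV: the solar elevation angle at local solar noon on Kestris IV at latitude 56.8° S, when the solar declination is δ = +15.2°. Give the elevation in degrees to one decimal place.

At local noon the hour angle is zero, so the zenith angle equals |φ − δ| = |-56.8° − (+15.200°)| = 72.000°.
Elevation = 90° − 72.000° = 18.0°.

18.0°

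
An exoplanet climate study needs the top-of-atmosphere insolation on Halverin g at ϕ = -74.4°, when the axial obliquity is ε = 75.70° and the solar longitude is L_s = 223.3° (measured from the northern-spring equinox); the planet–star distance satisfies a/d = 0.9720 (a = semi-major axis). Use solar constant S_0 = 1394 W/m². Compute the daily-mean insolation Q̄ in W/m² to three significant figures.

Solar declination: sin δ = sin ε · sin L_s = sin 75.70° × sin 223.3° = -0.66457, so δ = -41.649°.
cos h₀ = −tan(-74.4°) tan(-41.649°) = -3.1854 ≤ −1 ⇒ polar day, h₀ = π.
Bracket: h₀ sin ϕ sin δ + cos ϕ cos δ sin h₀ = 3.1416×-0.96316×-0.66457 + 0.26892×0.74723×0.00000 = 2.010898 + 0.000000 = 2.010898.
Inverse-square distance factor (a/d)² = 0.9720² = 0.944784.
Q̄ = (S_0/π) × 0.944784 × [bracket] = (1394/π) × 0.944784 × 2.010898 = 843.0 W/m².

Q̄ ≈ 843 W/m²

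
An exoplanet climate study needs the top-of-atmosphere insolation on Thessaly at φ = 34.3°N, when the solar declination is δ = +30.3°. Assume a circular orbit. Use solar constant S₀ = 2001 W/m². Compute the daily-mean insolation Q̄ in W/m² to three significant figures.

cos H₀ = −tan(+34.3°) tan(+30.300°) = -0.3986, H₀ = 1.9808 rad.
Bracket: H₀ sin φ sin δ + cos φ cos δ sin H₀ = 1.9808×0.56353×0.50453 + 0.82610×0.86340×0.91712 = 0.563177 + 0.654140 = 1.217317.
Q̄ = (S₀/π) × [bracket] = (2001/π) × 1.217317 = 775.4 W/m².

Q̄ ≈ 775 W/m²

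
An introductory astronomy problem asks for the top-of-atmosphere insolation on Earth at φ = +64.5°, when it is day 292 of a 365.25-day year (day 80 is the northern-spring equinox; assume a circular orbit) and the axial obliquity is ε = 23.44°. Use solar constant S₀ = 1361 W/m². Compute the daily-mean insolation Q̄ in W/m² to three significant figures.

Solar longitude: λ_s = 360° × (292 − 80)/365.25 = 208.953°.
sin δ = sin 23.44° × sin 208.953° = -0.19256, so δ = -11.103°.
cos H₀ = −tan(+64.5°) tan(-11.103°) = 0.4114, H₀ = 1.1468 rad.
Bracket: H₀ sin φ sin δ + cos φ cos δ sin H₀ = 1.1468×0.90259×-0.19256 + 0.43051×0.98128×0.91145 = -0.199317 + 0.385043 = 0.185726.
Q̄ = (S₀/π) × [bracket] = (1361/π) × 0.185726 = 80.46 W/m².

Q̄ ≈ 80.5 W/m²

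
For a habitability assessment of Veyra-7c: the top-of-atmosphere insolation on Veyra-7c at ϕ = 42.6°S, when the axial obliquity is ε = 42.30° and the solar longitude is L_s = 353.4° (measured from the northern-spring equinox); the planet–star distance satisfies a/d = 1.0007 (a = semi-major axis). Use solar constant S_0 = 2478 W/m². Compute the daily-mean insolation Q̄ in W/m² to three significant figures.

Q̄ ≈ 646 W/m²

Solar declination: sin δ = sin ε · sin L_s = sin 42.30° × sin 353.4° = -0.07735, so δ = -4.436°.
cos h₀ = −tan(-42.6°) tan(-4.436°) = -0.0713, h₀ = 1.6422 rad.
Bracket: h₀ sin ϕ sin δ + cos ϕ cos δ sin h₀ = 1.6422×-0.67688×-0.07735 + 0.73610×0.99700×0.99745 = 0.085980 + 0.732020 = 0.818000.
Inverse-square distance factor (a/d)² = 1.0007² = 1.001400.
Q̄ = (S_0/π) × 1.001400 × [bracket] = (2478/π) × 1.001400 × 0.818000 = 646.1 W/m².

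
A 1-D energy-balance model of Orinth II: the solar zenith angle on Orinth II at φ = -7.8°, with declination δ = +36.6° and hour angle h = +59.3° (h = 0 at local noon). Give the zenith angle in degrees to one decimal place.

cos θ_z = sin φ sin δ + cos φ cos δ cos h = -0.080917 + 0.406081 = 0.325164.
θ_z = arccos(0.325164) = 71.0°.

θ_z = 71.0°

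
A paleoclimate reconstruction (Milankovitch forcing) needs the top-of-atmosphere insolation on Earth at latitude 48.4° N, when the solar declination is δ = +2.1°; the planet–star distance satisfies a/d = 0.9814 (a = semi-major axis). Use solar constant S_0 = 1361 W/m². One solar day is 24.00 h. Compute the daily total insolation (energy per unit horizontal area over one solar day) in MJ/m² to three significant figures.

25.5 MJ/m²

cos h₀ = −tan(+48.4°) tan(+2.100°) = -0.0413, h₀ = 1.6121 rad.
Bracket: h₀ sin ϕ sin δ + cos ϕ cos δ sin h₀ = 1.6121×0.74780×0.03664 + 0.66393×0.99933×0.99915 = 0.044171 + 0.662921 = 0.707092.
Inverse-square distance factor (a/d)² = 0.9814² = 0.963146.
Q̄ = (S_0/π) × 0.963146 × [bracket] = (1361/π) × 0.963146 × 0.707092 = 295.04 W/m².
Daily total = Q̄ × 24.00 h × 3600 s/h = 295.04 × 24.00 × 3600 / 10⁶ = 25.49 MJ/m².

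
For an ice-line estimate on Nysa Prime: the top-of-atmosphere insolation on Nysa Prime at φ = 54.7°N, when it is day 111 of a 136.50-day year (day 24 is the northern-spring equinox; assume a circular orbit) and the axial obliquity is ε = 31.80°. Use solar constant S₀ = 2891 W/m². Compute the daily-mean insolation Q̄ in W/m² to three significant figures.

Solar longitude: λ_s = 360° × (111 − 24)/136.50 = 229.451°.
sin δ = sin 31.80° × sin 229.451° = -0.40040, so δ = -23.603°.
cos H₀ = −tan(+54.7°) tan(-23.603°) = 0.6171, H₀ = 0.9057 rad.
Bracket: H₀ sin φ sin δ + cos φ cos δ sin H₀ = 0.9057×0.81614×-0.40040 + 0.57786×0.91634×0.78685 = -0.295967 + 0.416650 = 0.120683.
Q̄ = (S₀/π) × [bracket] = (2891/π) × 0.120683 = 111.1 W/m².

Q̄ ≈ 111 W/m²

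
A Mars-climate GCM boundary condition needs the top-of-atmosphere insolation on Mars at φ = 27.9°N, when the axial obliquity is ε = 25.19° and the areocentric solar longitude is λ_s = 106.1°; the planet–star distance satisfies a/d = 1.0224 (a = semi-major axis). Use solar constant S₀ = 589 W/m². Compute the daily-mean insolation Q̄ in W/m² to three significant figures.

sin δ = sin 25.19° × sin 106.1° = 0.40893, so δ = +24.138°.
cos H₀ = −tan(+27.9°) tan(+24.138°) = -0.2373, H₀ = 1.8103 rad.
Bracket: H₀ sin φ sin δ + cos φ cos δ sin H₀ = 1.8103×0.46793×0.40893 + 0.88377×0.91257×0.97145 = 0.346402 + 0.783476 = 1.129878.
Inverse-square distance factor (a/d)² = 1.0224² = 1.045302.
Q̄ = (S₀/π) × 1.045302 × [bracket] = (589/π) × 1.045302 × 1.129878 = 221.4 W/m².

Q̄ ≈ 221 W/m²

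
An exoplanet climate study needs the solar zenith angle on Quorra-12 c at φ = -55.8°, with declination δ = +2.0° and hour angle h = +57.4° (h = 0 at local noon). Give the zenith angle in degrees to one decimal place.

θ_z = 74.1°

cos θ_z = sin φ sin δ + cos φ cos δ cos h = -0.028865 + 0.302650 = 0.273785.
θ_z = arccos(0.273785) = 74.1°.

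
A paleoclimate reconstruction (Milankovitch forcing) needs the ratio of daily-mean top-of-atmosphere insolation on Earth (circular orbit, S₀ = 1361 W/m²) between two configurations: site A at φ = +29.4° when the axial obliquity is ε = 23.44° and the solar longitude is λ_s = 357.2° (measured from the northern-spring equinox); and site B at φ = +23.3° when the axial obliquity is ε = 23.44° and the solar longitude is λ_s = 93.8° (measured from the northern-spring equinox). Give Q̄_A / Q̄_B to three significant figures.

Q̄_A / Q̄_B ≈ 0.775

— Configuration A (φ=+29.4°):
Solar declination: sin δ = sin ε · sin λ_s = sin 23.44° × sin 357.2° = -0.01943, so δ = -1.113°.
cos H₀ = −tan(+29.4°) tan(-1.113°) = 0.0110, H₀ = 1.5598 rad.
Bracket: H₀ sin φ sin δ + cos φ cos δ sin H₀ = 1.5598×0.49090×-0.01943 + 0.87121×0.99981×0.99994 = -0.014878 + 0.870992 = 0.856114.
Q̄ = (S₀/π) × [bracket] = (1361/π) × 0.856114 = 370.89 W/m².
— Configuration B (φ=+23.3°):
Solar declination: sin δ = sin ε · sin λ_s = sin 23.44° × sin 93.8° = 0.39691, so δ = +23.385°.
cos H₀ = −tan(+23.3°) tan(+23.385°) = -0.1862, H₀ = 1.7581 rad.
Bracket: H₀ sin φ sin δ + cos φ cos δ sin H₀ = 1.7581×0.39555×0.39691 + 0.91845×0.91786×0.98250 = 0.276018 + 0.828256 = 1.104274.
Q̄ = (S₀/π) × [bracket] = (1361/π) × 1.104274 = 478.39 W/m².
Ratio Q̄_A / Q̄_B = 370.89 / 478.39 = 0.7753.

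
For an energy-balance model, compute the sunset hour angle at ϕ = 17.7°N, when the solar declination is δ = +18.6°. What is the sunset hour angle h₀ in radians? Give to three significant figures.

cos h₀ = −tan ϕ · tan δ = −tan(+17.7°) × tan(+18.600°) = -0.1074, so h₀ = 1.6784 rad = 96.17°.

h₀ = 1.68 rad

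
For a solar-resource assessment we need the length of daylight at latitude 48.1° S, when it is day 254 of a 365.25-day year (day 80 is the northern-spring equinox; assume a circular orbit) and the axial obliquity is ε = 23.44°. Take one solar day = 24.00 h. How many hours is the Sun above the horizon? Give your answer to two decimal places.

11.50 h

Solar longitude: L_s = 360° × (254 − 80)/365.25 = 171.499°.
sin δ = sin 23.44° × sin 171.499° = 0.05880, so δ = +3.371°.
cos h₀ = −tan ϕ · tan δ = −tan(-48.1°) × tan(+3.371°) = 0.0657, so h₀ = 1.5051 rad = 86.24°.
Daylight = 2h₀/(2π) × 24.00 h = (1.5051/π) × 24.00 = 11.50 h.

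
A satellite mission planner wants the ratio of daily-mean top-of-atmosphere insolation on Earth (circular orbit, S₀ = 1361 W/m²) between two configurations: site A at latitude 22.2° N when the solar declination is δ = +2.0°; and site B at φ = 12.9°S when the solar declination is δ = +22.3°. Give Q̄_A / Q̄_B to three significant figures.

Q̄_A / Q̄_B ≈ 1.22

— Configuration A (φ=+22.2°):
cos H₀ = −tan(+22.2°) tan(+2.000°) = -0.0143, H₀ = 1.5850 rad.
Bracket: H₀ sin φ sin δ + cos φ cos δ sin H₀ = 1.5850×0.37784×0.03490 + 0.92587×0.99939×0.99990 = 0.020901 + 0.925213 = 0.946114.
Q̄ = (S₀/π) × [bracket] = (1361/π) × 0.946114 = 409.88 W/m².
— Configuration B (φ=-12.9°):
cos H₀ = −tan(-12.9°) tan(+22.300°) = 0.0939, H₀ = 1.4767 rad.
Bracket: H₀ sin φ sin δ + cos φ cos δ sin H₀ = 1.4767×-0.22325×0.37946 + 0.97476×0.92521×0.99558 = -0.125098 + 0.897871 = 0.772773.
Q̄ = (S₀/π) × [bracket] = (1361/π) × 0.772773 = 334.78 W/m².
Ratio Q̄_A / Q̄_B = 409.88 / 334.78 = 1.224.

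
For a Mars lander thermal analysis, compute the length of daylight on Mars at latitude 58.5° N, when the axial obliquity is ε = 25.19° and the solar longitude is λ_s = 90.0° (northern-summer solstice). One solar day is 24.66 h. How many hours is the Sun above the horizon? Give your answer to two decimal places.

19.20 h

Solar declination: sin δ = sin ε · sin λ_s = sin 25.19° × sin 90.0° = 0.42562, so δ = +25.190°.
cos H₀ = −tan φ · tan δ = −tan(+58.5°) × tan(+25.190°) = -0.7675, so H₀ = 2.4458 rad = 140.13°.
Daylight = 2H₀/(2π) × 24.66 h = (2.4458/π) × 24.66 = 19.20 h.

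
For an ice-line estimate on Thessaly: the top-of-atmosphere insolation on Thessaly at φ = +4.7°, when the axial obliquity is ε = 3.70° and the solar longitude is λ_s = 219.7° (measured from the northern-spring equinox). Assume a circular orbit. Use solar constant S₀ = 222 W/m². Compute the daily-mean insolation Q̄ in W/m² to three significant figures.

Solar declination: sin δ = sin ε · sin λ_s = sin 3.70° × sin 219.7° = -0.04122, so δ = -2.362°.
cos H₀ = −tan(+4.7°) tan(-2.362°) = 0.0034, H₀ = 1.5674 rad.
Bracket: H₀ sin φ sin δ + cos φ cos δ sin H₀ = 1.5674×0.08194×-0.04122 + 0.99664×0.99915×0.99999 = -0.005294 + 0.995783 = 0.990489.
Q̄ = (S₀/π) × [bracket] = (222/π) × 0.990489 = 69.99 W/m².

Q̄ ≈ 70.0 W/m²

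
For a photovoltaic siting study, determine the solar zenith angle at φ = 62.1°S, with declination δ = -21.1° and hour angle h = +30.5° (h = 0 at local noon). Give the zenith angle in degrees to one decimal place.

θ_z = 46.0°

cos θ_z = sin φ sin δ + cos φ cos δ cos h = 0.318153 + 0.376150 = 0.694303.
θ_z = arccos(0.694303) = 46.0°.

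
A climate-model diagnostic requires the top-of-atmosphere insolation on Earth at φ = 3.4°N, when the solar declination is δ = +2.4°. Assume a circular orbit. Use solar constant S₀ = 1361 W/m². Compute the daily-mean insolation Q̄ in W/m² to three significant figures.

Q̄ ≈ 434 W/m²

cos H₀ = −tan(+3.4°) tan(+2.400°) = -0.0025, H₀ = 1.5733 rad.
Bracket: H₀ sin φ sin δ + cos φ cos δ sin H₀ = 1.5733×0.05931×0.04188 + 0.99824×0.99912×1.00000 = 0.003908 + 0.997362 = 1.001270.
Q̄ = (S₀/π) × [bracket] = (1361/π) × 1.001270 = 433.8 W/m².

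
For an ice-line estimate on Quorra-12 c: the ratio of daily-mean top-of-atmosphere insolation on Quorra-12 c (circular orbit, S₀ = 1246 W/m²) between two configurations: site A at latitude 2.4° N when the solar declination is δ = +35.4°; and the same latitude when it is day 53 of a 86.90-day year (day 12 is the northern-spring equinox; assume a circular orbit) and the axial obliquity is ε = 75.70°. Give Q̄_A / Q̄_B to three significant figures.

Q̄_A / Q̄_B ≈ 0.857

— Configuration A (φ=+2.4°):
cos H₀ = −tan(+2.4°) tan(+35.400°) = -0.0298, H₀ = 1.6006 rad.
Bracket: H₀ sin φ sin δ + cos φ cos δ sin H₀ = 1.6006×0.04188×0.57928 + 0.99912×0.81513×0.99956 = 0.038831 + 0.814054 = 0.852885.
Q̄ = (S₀/π) × [bracket] = (1246/π) × 0.852885 = 338.27 W/m².
— Configuration B (φ=+2.4°):
Solar longitude: λ_s = 360° × (53 − 12)/86.90 = 169.850°.
sin δ = sin 75.70° × sin 169.850° = 0.17076, so δ = +9.832°.
cos H₀ = −tan(+2.4°) tan(+9.832°) = -0.0073, H₀ = 1.5781 rad.
Bracket: H₀ sin φ sin δ + cos φ cos δ sin H₀ = 1.5781×0.04188×0.17076 + 0.99912×0.98531×0.99997 = 0.011286 + 0.984413 = 0.995699.
Q̄ = (S₀/π) × [bracket] = (1246/π) × 0.995699 = 394.91 W/m².
Ratio Q̄_A / Q̄_B = 338.27 / 394.91 = 0.8566.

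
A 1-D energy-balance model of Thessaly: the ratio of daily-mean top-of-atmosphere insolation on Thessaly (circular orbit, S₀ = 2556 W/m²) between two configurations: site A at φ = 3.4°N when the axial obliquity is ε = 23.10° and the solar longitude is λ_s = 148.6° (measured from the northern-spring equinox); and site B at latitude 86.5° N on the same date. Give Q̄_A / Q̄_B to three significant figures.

Q̄_A / Q̄_B ≈ 1.55

— Configuration A (φ=+3.4°):
Solar declination: sin δ = sin ε · sin λ_s = sin 23.10° × sin 148.6° = 0.20441, so δ = +11.795°.
cos H₀ = −tan(+3.4°) tan(+11.795°) = -0.0124, H₀ = 1.5832 rad.
Bracket: H₀ sin φ sin δ + cos φ cos δ sin H₀ = 1.5832×0.05931×0.20441 + 0.99824×0.97889×0.99992 = 0.019194 + 0.977089 = 0.996283.
Q̄ = (S₀/π) × [bracket] = (2556/π) × 0.996283 = 810.58 W/m².
— Configuration B (φ=+86.5°):
cos H₀ = −tan(+86.5°) tan(+11.795°) = -3.4142 ≤ −1 ⇒ polar day, H₀ = π.
Bracket: H₀ sin φ sin δ + cos φ cos δ sin H₀ = 3.1416×0.99813×0.20441 + 0.06105×0.97889×0.00000 = 0.640974 + 0.000000 = 0.640974.
Q̄ = (S₀/π) × [bracket] = (2556/π) × 0.640974 = 521.50 W/m².
Ratio Q̄_A / Q̄_B = 810.58 / 521.50 = 1.554.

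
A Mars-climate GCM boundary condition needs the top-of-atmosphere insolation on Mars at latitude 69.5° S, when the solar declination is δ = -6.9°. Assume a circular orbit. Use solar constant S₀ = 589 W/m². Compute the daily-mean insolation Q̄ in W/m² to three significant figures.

cos H₀ = −tan(-69.5°) tan(-6.900°) = -0.3237, H₀ = 1.9004 rad.
Bracket: H₀ sin φ sin δ + cos φ cos δ sin H₀ = 1.9004×-0.93667×-0.12014 + 0.35021×0.99276×0.94617 = 0.213855 + 0.328959 = 0.542814.
Q̄ = (S₀/π) × [bracket] = (589/π) × 0.542814 = 101.8 W/m².

Q̄ ≈ 102 W/m²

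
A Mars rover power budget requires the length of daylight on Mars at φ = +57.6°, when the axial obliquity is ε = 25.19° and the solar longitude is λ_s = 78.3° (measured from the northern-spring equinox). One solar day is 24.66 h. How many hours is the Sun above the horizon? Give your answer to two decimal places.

18.67 h

Solar declination: sin δ = sin ε · sin λ_s = sin 25.19° × sin 78.3° = 0.41678, so δ = +24.631°.
cos H₀ = −tan φ · tan δ = −tan(+57.6°) × tan(+24.631°) = -0.7225, so H₀ = 2.3782 rad = 136.26°.
Daylight = 2H₀/(2π) × 24.66 h = (2.3782/π) × 24.66 = 18.67 h.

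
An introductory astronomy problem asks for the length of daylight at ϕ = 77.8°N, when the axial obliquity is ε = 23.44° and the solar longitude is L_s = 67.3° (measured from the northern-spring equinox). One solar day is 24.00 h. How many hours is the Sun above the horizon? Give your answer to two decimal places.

Solar declination: sin δ = sin ε · sin L_s = sin 23.44° × sin 67.3° = 0.36698, so δ = +21.529°.
Sunrise equation: cos h₀ = −tan ϕ · tan δ = -1.8246 ≤ −1, so the Sun never sets (polar day) and h₀ = π.
Daylight = 2h₀/(2π) × 24.00 h = (3.1416/π) × 24.00 = 24.00 h.

24.00 h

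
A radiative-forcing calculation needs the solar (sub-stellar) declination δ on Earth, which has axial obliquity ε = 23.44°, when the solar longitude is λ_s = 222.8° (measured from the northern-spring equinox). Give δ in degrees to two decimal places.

δ = -15.68°

sin δ = sin ε · sin λ_s = sin 23.44° × sin 222.8° = -0.270274.
δ = arcsin(-0.270274) = -15.68°.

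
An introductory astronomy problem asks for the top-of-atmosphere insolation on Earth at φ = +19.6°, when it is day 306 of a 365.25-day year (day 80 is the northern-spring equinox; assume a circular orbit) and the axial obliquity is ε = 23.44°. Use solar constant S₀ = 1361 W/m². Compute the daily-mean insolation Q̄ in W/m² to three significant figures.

Solar longitude: λ_s = 360° × (306 − 80)/365.25 = 222.752°.
sin δ = sin 23.44° × sin 222.752° = -0.27003, so δ = -15.666°.
cos H₀ = −tan(+19.6°) tan(-15.666°) = 0.0999, H₀ = 1.4708 rad.
Bracket: H₀ sin φ sin δ + cos φ cos δ sin H₀ = 1.4708×0.33545×-0.27003 + 0.94206×0.96285×0.99500 = -0.133227 + 0.902527 = 0.769300.
Q̄ = (S₀/π) × [bracket] = (1361/π) × 0.769300 = 333.3 W/m².

Q̄ ≈ 333 W/m²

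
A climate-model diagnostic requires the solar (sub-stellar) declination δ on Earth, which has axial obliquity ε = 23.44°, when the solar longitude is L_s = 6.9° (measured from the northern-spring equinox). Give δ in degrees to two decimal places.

δ = +2.74°

sin δ = sin ε · sin L_s = sin 23.44° × sin 6.9° = 0.047789.
δ = arcsin(0.047789) = +2.74°.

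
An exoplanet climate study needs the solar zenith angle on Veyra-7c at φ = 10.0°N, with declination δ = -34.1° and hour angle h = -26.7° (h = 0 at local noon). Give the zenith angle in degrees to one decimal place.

cos θ_z = sin φ sin δ + cos φ cos δ cos h = -0.097354 + 0.728527 = 0.631173.
θ_z = arccos(0.631173) = 50.9°.

θ_z = 50.9°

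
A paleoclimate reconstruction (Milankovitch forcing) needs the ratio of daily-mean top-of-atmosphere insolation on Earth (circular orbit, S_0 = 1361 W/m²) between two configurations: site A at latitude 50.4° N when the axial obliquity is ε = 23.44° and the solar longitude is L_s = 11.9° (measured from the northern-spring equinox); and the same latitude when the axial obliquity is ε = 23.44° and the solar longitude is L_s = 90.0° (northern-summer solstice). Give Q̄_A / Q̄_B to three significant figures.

Q̄_A / Q̄_B ≈ 0.642

— Configuration A (ϕ=+50.4°):
Solar declination: sin δ = sin ε · sin L_s = sin 23.44° × sin 11.9° = 0.08203, so δ = +4.705°.
cos h₀ = −tan(+50.4°) tan(+4.705°) = -0.0995, h₀ = 1.6704 rad.
Bracket: h₀ sin ϕ sin δ + cos ϕ cos δ sin h₀ = 1.6704×0.77051×0.08203 + 0.63742×0.99663×0.99504 = 0.105578 + 0.632121 = 0.737699.
Q̄ = (S_0/π) × [bracket] = (1361/π) × 0.737699 = 319.59 W/m².
— Configuration B (ϕ=+50.4°):
Solar declination: sin δ = sin ε · sin L_s = sin 23.44° × sin 90.0° = 0.39779, so δ = +23.440°.
cos h₀ = −tan(+50.4°) tan(+23.440°) = -0.5241, h₀ = 2.1224 rad.
Bracket: h₀ sin ϕ sin δ + cos ϕ cos δ sin h₀ = 2.1224×0.77051×0.39779 + 0.63742×0.91748×0.85166 = 0.650518 + 0.498068 = 1.148586.
Q̄ = (S_0/π) × [bracket] = (1361/π) × 1.148586 = 497.59 W/m².
Ratio Q̄_A / Q̄_B = 319.59 / 497.59 = 0.6423.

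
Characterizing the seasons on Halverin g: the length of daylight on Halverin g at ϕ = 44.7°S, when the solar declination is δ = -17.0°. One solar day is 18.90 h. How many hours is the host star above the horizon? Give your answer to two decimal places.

11.30 h

cos h₀ = −tan ϕ · tan δ = −tan(-44.7°) × tan(-17.000°) = -0.3025, so h₀ = 1.8782 rad = 107.61°.
Daylight = 2h₀/(2π) × 18.90 h = (1.8782/π) × 18.90 = 11.30 h.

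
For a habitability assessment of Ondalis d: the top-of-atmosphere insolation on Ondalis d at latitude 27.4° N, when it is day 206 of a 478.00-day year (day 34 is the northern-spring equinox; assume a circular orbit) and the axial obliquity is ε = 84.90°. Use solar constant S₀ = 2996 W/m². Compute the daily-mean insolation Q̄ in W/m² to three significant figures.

Solar longitude: λ_s = 360° × (206 − 34)/478.00 = 129.540°.
sin δ = sin 84.90° × sin 129.540° = 0.76813, so δ = +50.186°.
cos H₀ = −tan(+27.4°) tan(+50.186°) = -0.6218, H₀ = 2.2419 rad.
Bracket: H₀ sin φ sin δ + cos φ cos δ sin H₀ = 2.2419×0.46020×0.76813 + 0.88782×0.64029×0.78314 = 0.792497 + 0.445186 = 1.237683.
Q̄ = (S₀/π) × [bracket] = (2996/π) × 1.237683 = 1180 W/m².

Q̄ ≈ 1.18e+03 W/m²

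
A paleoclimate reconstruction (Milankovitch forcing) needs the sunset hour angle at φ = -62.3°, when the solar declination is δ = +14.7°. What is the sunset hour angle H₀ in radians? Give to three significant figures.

cos H₀ = −tan φ · tan δ = −tan(-62.3°) × tan(+14.700°) = 0.4997, so H₀ = 1.0476 rad = 60.02°.

H₀ = 1.05 rad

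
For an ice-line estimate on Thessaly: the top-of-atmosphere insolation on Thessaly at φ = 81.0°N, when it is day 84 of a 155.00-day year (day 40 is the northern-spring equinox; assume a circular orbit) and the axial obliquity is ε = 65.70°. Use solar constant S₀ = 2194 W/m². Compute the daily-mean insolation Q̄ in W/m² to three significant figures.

Q̄ ≈ 1.93e+03 W/m²

Solar longitude: λ_s = 360° × (84 − 40)/155.00 = 102.194°.
sin δ = sin 65.70° × sin 102.194° = 0.89084, so δ = +62.979°.
cos H₀ = −tan(+81.0°) tan(+62.979°) = -12.3803 ≤ −1 ⇒ polar day, H₀ = π.
Bracket: H₀ sin φ sin δ + cos φ cos δ sin H₀ = 3.1416×0.98769×0.89084 + 0.15643×0.45431×0.00000 = 2.764211 + 0.000000 = 2.764211.
Q̄ = (S₀/π) × [bracket] = (2194/π) × 2.764211 = 1930 W/m².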